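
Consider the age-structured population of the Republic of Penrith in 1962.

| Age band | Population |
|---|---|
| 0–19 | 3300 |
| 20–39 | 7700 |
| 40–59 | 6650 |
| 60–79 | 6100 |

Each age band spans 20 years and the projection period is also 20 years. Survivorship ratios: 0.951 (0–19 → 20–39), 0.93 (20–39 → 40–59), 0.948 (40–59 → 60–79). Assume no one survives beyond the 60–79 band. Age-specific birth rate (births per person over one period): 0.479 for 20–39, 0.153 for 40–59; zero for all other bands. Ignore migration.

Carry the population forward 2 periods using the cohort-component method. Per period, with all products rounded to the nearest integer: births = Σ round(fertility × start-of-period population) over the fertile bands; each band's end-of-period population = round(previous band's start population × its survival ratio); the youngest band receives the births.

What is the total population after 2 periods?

(Groups numbered youngest = 1 to oldest = 4.)
After projecting period 1:
Births: 7700 × 0.479 = 3688, 6650 × 0.153 = 1017 — total 4705
Group 2: 3300 × 0.951 = 3138
Group 3: 7700 × 0.93 = 7161
Group 4: 6650 × 0.948 = 6304
Giving 4705 / 3138 / 7161 / 6304.
After projecting period 2:
Births: 3138 × 0.479 = 1503, 7161 × 0.153 = 1096 — total 2599
Group 2: 4705 × 0.951 = 4474
Group 3: 3138 × 0.93 = 2918
Group 4: 7161 × 0.948 = 6789
Giving 2599 / 4474 / 2918 / 6789.
Total after period 2: 2599 + 4474 + 2918 + 6789 = 16780

16780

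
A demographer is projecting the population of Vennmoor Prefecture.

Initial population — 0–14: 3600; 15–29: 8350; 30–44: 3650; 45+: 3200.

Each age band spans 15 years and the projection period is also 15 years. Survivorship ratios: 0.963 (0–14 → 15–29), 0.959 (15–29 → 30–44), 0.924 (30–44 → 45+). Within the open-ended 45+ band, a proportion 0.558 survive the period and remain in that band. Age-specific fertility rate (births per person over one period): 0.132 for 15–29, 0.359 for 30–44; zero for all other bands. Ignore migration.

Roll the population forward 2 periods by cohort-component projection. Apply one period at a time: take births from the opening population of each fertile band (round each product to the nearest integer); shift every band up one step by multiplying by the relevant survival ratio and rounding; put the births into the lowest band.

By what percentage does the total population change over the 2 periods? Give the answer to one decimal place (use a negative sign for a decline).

— Period 1 —
Births: 8350 × 0.132 = 1102, 3650 × 0.359 = 1310 → 2412
15–29: 3600 × 0.963 = 3467
30–44: 8350 × 0.959 = 8008
45+: 3650 × 0.924 + 3200 × 0.558 = 3373 + 1786 = 5159
Giving 2412 / 3467 / 8008 / 5159.
— Period 2 —
Births: 3467 × 0.132 = 458, 8008 × 0.359 = 2875 → 3333
15–29: 2412 × 0.963 = 2323
30–44: 3467 × 0.959 = 3325
45+: 8008 × 0.924 + 5159 × 0.558 = 7399 + 2879 = 10278
Giving 3333 / 2323 / 3325 / 10278.
Total: 18800 → 19259; change = 459; percentage change = 2.4%

2.4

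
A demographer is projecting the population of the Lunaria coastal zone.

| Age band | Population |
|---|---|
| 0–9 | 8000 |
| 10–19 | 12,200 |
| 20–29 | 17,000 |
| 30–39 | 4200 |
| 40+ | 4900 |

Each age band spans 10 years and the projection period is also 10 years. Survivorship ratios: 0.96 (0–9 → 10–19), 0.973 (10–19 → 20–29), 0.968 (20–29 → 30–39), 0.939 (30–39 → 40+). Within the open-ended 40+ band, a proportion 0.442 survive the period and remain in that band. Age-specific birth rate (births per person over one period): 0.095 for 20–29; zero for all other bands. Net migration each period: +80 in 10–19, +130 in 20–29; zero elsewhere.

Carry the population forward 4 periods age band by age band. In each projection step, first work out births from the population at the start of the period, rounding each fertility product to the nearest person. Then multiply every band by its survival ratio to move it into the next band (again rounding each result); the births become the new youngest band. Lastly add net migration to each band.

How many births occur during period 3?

730

Numbering the groups 1..5 from youngest to oldest:
Period 1.
Births: 17000 × 0.095 = 1615
Group 2: 8000 × 0.96 = 7680
Group 3: 12200 × 0.973 = 11871
Group 4: 17000 × 0.968 = 16456
Group 5: 4200 × 0.939 + 4900 × 0.442 = 3944 + 2166 = 6110
Net migration: Group 2 + 80 → 7760; Group 3 + 130 → 12001
Giving 1615 / 7760 / 12001 / 16456 / 6110.
Period 2.
Births: 12001 × 0.095 = 1140
Group 2: 1615 × 0.96 = 1550
Group 3: 7760 × 0.973 = 7550
Group 4: 12001 × 0.968 = 11617
Group 5: 16456 × 0.939 + 6110 × 0.442 = 15452 + 2701 = 18153
Net migration: Group 2 + 80 → 1630; Group 3 + 130 → 7680
Giving 1140 / 1630 / 7680 / 11617 / 18153.
Period 3.
Births: 7680 × 0.095 = 730
Group 2: 1140 × 0.96 = 1094
Group 3: 1630 × 0.973 = 1586
Group 4: 7680 × 0.968 = 7434
Group 5: 11617 × 0.939 + 18153 × 0.442 = 10908 + 8024 = 18932
Net migration: Group 2 + 80 → 1174; Group 3 + 130 → 1716
Giving 730 / 1174 / 1716 / 7434 / 18932.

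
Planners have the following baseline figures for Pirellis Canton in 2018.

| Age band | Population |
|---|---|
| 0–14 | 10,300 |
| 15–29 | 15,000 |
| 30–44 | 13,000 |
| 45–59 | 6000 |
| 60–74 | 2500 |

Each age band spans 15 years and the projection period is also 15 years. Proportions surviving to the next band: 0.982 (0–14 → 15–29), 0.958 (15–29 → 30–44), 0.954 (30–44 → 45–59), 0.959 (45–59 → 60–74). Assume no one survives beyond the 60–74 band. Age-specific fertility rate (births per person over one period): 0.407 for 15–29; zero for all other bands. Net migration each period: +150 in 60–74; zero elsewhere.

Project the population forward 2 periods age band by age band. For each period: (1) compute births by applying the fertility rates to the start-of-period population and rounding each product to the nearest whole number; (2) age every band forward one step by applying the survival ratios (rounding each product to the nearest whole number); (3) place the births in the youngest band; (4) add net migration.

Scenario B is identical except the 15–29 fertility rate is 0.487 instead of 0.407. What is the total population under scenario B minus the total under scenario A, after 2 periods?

1988

Period 1.
Births: 15000 × 0.407 = 6105
15–29: 10300 × 0.982 = 10115
30–44: 15000 × 0.958 = 14370
45–59: 13000 × 0.954 = 12402
60–74: 6000 × 0.959 = 5754
Net migration: 60–74 + 150 → 5904
Population now: 0–14=6105, 15–29=10115, 30–44=14370, 45–59=12402, 60–74=5904
Period 2.
Births: 10115 × 0.407 = 4117
15–29: 6105 × 0.982 = 5995
30–44: 10115 × 0.958 = 9690
45–59: 14370 × 0.954 = 13709
60–74: 12402 × 0.959 = 11894
Net migration: 60–74 + 150 → 12044
Population now: 0–14=4117, 15–29=5995, 30–44=9690, 45–59=13709, 60–74=12044
Scenario A total after 2 periods: 45555
Scenario B projection —
Period 1.
Births: 15000 × 0.487 = 7305
15–29: 10300 × 0.982 = 10115
30–44: 15000 × 0.958 = 14370
45–59: 13000 × 0.954 = 12402
60–74: 6000 × 0.959 = 5754
Net migration: 60–74 + 150 → 5904
Population now: 0–14=7305, 15–29=10115, 30–44=14370, 45–59=12402, 60–74=5904
Period 2.
Births: 10115 × 0.487 = 4926
15–29: 7305 × 0.982 = 7174
30–44: 10115 × 0.958 = 9690
45–59: 14370 × 0.954 = 13709
60–74: 12402 × 0.959 = 11894
Net migration: 60–74 + 150 → 12044
Population now: 0–14=4926, 15–29=7174, 30–44=9690, 45–59=13709, 60–74=12044
Scenario B total after 2 periods: 47543
Difference B − A = 47543 − 45555 = 1988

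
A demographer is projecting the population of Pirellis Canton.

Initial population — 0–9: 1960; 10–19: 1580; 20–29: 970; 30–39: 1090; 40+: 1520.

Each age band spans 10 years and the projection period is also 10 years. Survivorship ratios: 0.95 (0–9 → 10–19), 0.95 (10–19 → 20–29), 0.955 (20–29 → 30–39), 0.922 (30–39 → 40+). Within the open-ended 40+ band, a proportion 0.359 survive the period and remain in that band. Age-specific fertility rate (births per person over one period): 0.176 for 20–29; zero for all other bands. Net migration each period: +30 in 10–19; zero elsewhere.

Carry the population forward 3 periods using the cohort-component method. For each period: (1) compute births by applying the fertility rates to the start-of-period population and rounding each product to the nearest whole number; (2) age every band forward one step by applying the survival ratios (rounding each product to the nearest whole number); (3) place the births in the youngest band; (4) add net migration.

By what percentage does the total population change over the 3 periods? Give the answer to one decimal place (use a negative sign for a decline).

Period 1.
Births: 970 × 0.176 = 171
10–19: 1960 × 0.95 = 1862
20–29: 1580 × 0.95 = 1501
30–39: 970 × 0.955 = 926
40+: 1090 × 0.922 + 1520 × 0.359 = 1005 + 546 = 1551
Net migration: 10–19 + 30 → 1892
Giving 171 / 1892 / 1501 / 926 / 1551.
Period 2.
Births: 1501 × 0.176 = 264
10–19: 171 × 0.95 = 162
20–29: 1892 × 0.95 = 1797
30–39: 1501 × 0.955 = 1433
40+: 926 × 0.922 + 1551 × 0.359 = 854 + 557 = 1411
Net migration: 10–19 + 30 → 192
Giving 264 / 192 / 1797 / 1433 / 1411.
Period 3.
Births: 1797 × 0.176 = 316
10–19: 264 × 0.95 = 251
20–29: 192 × 0.95 = 182
30–39: 1797 × 0.955 = 1716
40+: 1433 × 0.922 + 1411 × 0.359 = 1321 + 507 = 1828
Net migration: 10–19 + 30 → 281
Giving 316 / 281 / 182 / 1716 / 1828.
Total: 7120 → 4323; change = -2797; percentage change = -39.3%

-39.3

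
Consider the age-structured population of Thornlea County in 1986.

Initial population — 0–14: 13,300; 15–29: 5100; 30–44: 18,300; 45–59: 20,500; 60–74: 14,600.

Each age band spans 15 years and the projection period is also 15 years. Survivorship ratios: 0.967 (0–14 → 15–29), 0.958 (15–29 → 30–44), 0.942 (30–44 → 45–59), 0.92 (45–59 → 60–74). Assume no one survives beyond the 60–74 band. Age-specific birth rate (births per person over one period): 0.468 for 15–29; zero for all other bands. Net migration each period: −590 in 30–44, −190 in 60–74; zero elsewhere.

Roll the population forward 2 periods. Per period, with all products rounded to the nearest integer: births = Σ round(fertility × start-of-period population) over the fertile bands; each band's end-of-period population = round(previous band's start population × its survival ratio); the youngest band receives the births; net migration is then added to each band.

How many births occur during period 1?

Call the bands 1 to 5, youngest first.
[period 1]
Births: 5100 × 0.468 = 2387
Band 2: 13300 × 0.967 = 12861
Band 3: 5100 × 0.958 = 4886
Band 4: 18300 × 0.942 = 17239
Band 5: 20500 × 0.92 = 18860
Net migration: Band 3 − 590 → 4296; Band 5 − 190 → 18670
End of period: [2387, 12861, 4296, 17239, 18670]

2387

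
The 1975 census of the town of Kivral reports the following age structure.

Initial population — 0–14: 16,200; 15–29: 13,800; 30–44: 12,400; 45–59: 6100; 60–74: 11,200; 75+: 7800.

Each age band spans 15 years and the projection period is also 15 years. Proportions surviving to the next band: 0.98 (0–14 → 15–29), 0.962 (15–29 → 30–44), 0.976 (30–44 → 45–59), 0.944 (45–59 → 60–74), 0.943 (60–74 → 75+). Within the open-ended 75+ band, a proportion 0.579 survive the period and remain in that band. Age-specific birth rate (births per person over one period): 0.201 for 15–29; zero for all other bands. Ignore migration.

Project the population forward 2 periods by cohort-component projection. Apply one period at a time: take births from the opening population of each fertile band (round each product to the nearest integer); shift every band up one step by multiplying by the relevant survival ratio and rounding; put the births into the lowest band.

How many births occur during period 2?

3191

Numbering the groups 1..6 from youngest to oldest:
— Period 1 —
Births: 13800 * 0.201 = 2774
Group 2: 16200 * 0.98 = 15876
Group 3: 13800 * 0.962 = 13276
Group 4: 12400 * 0.976 = 12102
Group 5: 6100 * 0.944 = 5758
Group 6: 11200 * 0.943 + 7800 * 0.579 = 10562 + 4516 = 15078
→ [2774, 15876, 13276, 12102, 5758, 15078]
— Period 2 —
Births: 15876 * 0.201 = 3191
Group 2: 2774 * 0.98 = 2719
Group 3: 15876 * 0.962 = 15273
Group 4: 13276 * 0.976 = 12957
Group 5: 12102 * 0.944 = 11424
Group 6: 5758 * 0.943 + 15078 * 0.579 = 5430 + 8730 = 14160
→ [3191, 2719, 15273, 12957, 11424, 14160]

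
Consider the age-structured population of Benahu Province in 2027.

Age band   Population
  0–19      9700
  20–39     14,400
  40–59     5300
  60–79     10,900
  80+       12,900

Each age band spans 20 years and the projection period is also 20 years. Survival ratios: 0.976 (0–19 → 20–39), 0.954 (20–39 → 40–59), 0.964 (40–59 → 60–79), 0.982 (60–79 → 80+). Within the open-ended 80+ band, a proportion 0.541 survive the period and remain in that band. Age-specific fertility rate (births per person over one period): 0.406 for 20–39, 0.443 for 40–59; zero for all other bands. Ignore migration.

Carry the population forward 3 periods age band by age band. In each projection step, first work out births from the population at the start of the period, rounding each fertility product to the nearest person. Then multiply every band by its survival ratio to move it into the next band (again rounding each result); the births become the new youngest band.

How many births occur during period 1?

— Period 1 —
Births: 14400 * 0.406 = 5846  |  5300 * 0.443 = 2348 → total 8194
20–39: 9700 * 0.976 = 9467
40–59: 14400 * 0.954 = 13738
60–79: 5300 * 0.964 = 5109
80+: 10900 * 0.982 + 12900 * 0.541 = 10704 + 6979 = 17683
End of period: [8194, 9467, 13738, 5109, 17683]

8194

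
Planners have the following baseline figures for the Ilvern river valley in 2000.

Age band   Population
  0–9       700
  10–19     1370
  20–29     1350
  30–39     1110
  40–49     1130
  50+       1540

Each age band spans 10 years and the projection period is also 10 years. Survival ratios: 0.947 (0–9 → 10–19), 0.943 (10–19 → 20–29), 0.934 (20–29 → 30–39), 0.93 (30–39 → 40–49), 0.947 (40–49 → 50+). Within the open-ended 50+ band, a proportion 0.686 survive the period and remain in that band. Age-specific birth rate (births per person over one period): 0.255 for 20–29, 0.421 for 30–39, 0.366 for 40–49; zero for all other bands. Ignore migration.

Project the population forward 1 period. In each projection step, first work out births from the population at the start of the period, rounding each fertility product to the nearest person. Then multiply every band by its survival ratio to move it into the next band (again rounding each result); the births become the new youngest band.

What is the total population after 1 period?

[period 1]
Births: 1350 * 0.255 = 344, 1110 * 0.421 = 467, 1130 * 0.366 = 414 → 1225
10–19: 700 * 0.947 = 663
20–29: 1370 * 0.943 = 1292
30–39: 1350 * 0.934 = 1261
40–49: 1110 * 0.93 = 1032
50+: 1130 * 0.947 + 1540 * 0.686 = 1070 + 1056 = 2126
Population now: 0–9=1225, 10–19=663, 20–29=1292, 30–39=1261, 40–49=1032, 50+=2126
Total after period 1: 1225 + 663 + 1292 + 1261 + 1032 + 2126 = 7599

7599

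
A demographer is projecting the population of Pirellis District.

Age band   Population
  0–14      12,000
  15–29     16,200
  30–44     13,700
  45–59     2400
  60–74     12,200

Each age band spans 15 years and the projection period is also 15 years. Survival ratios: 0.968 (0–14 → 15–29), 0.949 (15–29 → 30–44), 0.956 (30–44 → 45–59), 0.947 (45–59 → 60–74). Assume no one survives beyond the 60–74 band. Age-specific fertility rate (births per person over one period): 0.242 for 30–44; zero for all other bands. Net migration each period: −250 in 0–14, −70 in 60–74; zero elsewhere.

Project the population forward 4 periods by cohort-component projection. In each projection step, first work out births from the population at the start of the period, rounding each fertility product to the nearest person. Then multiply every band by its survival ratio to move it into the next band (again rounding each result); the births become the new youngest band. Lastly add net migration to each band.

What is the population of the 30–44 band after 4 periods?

3189

Call the bands 1 to 5, youngest first.
— Period 1 —
Births: 13700 × 0.242 = 3315
Band 2: 12000 × 0.968 = 11616
Band 3: 16200 × 0.949 = 15374
Band 4: 13700 × 0.956 = 13097
Band 5: 2400 × 0.947 = 2273
Net migration: Band 1 − 250 → 3065; Band 5 − 70 → 2203
→ [3065, 11616, 15374, 13097, 2203]
— Period 2 —
Births: 15374 × 0.242 = 3721
Band 2: 3065 × 0.968 = 2967
Band 3: 11616 × 0.949 = 11024
Band 4: 15374 × 0.956 = 14698
Band 5: 13097 × 0.947 = 12403
Net migration: Band 1 − 250 → 3471; Band 5 − 70 → 12333
→ [3471, 2967, 11024, 14698, 12333]
— Period 3 —
Births: 11024 × 0.242 = 2668
Band 2: 3471 × 0.968 = 3360
Band 3: 2967 × 0.949 = 2816
Band 4: 11024 × 0.956 = 10539
Band 5: 14698 × 0.947 = 13919
Net migration: Band 1 − 250 → 2418; Band 5 − 70 → 13849
→ [2418, 3360, 2816, 10539, 13849]
— Period 4 —
Births: 2816 × 0.242 = 681
Band 2: 2418 × 0.968 = 2341
Band 3: 3360 × 0.949 = 3189
Band 4: 2816 × 0.956 = 2692
Band 5: 10539 × 0.947 = 9980
Net migration: Band 1 − 250 → 431; Band 5 − 70 → 9910
→ [431, 2341, 3189, 2692, 9910]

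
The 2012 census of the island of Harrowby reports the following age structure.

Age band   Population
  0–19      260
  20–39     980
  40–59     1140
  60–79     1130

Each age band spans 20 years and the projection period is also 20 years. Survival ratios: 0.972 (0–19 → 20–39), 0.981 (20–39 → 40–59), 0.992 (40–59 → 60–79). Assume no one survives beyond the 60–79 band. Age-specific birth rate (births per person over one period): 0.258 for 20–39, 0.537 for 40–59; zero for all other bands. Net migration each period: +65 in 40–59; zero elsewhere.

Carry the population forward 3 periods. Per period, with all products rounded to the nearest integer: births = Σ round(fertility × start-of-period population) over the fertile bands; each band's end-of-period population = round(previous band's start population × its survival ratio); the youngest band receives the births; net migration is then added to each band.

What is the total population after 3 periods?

[period 1]
Births: 980 × 0.258 = 253  |  1140 × 0.537 = 612 ⇒ total 865
20–39: 260 × 0.972 = 253
40–59: 980 × 0.981 = 961
60–79: 1140 × 0.992 = 1131
Net migration: 40–59 + 65 → 1026
Population now: 0–19=865, 20–39=253, 40–59=1026, 60–79=1131
[period 2]
Births: 253 × 0.258 = 65  |  1026 × 0.537 = 551 ⇒ total 616
20–39: 865 × 0.972 = 841
40–59: 253 × 0.981 = 248
60–79: 1026 × 0.992 = 1018
Net migration: 40–59 + 65 → 313
Population now: 0–19=616, 20–39=841, 40–59=313, 60–79=1018
[period 3]
Births: 841 × 0.258 = 217  |  313 × 0.537 = 168 ⇒ total 385
20–39: 616 × 0.972 = 599
40–59: 841 × 0.981 = 825
60–79: 313 × 0.992 = 310
Net migration: 40–59 + 65 → 890
Population now: 0–19=385, 20–39=599, 40–59=890, 60–79=310
Total after period 3: 385 + 599 + 890 + 310 = 2184

2184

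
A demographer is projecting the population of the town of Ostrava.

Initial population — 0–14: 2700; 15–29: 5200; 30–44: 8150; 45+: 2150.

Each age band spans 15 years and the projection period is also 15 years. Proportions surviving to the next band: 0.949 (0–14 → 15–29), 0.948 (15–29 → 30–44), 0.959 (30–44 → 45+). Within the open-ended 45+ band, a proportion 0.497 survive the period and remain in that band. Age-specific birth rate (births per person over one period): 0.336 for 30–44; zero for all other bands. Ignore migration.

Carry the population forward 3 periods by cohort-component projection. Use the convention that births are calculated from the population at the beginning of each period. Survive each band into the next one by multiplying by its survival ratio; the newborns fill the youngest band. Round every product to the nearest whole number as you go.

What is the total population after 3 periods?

11725

Period 1:
Births: 8150 × 0.336 = 2738
15–29: 2700 × 0.949 = 2562
30–44: 5200 × 0.948 = 4930
45+: 8150 × 0.959 + 2150 × 0.497 = 7816 + 1069 = 8885
Population now: 0–14=2738, 15–29=2562, 30–44=4930, 45+=8885
Period 2:
Births: 4930 × 0.336 = 1656
15–29: 2738 × 0.949 = 2598
30–44: 2562 × 0.948 = 2429
45+: 4930 × 0.959 + 8885 × 0.497 = 4728 + 4416 = 9144
Population now: 0–14=1656, 15–29=2598, 30–44=2429, 45+=9144
Period 3:
Births: 2429 × 0.336 = 816
15–29: 1656 × 0.949 = 1572
30–44: 2598 × 0.948 = 2463
45+: 2429 × 0.959 + 9144 × 0.497 = 2329 + 4545 = 6874
Population now: 0–14=816, 15–29=1572, 30–44=2463, 45+=6874
Total after period 3: 816 + 1572 + 2463 + 6874 = 11725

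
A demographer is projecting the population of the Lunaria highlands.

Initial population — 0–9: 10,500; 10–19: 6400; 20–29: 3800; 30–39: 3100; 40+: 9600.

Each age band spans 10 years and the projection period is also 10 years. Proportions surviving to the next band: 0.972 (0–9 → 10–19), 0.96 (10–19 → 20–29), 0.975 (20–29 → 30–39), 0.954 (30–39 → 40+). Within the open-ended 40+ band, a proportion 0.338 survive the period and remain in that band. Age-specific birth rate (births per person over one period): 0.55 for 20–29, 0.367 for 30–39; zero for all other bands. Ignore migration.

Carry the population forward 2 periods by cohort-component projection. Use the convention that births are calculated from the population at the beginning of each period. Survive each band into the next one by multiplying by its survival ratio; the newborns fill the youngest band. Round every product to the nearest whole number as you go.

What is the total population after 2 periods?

29296

Numbering the groups 1..5 from youngest to oldest:
— Period 1 —
Births: 3800 × 0.55 = 2090  |  3100 × 0.367 = 1138 → 3228
Group 2: 10500 × 0.972 = 10206
Group 3: 6400 × 0.96 = 6144
Group 4: 3800 × 0.975 = 3705
Group 5: 3100 × 0.954 + 9600 × 0.338 = 2957 + 3245 = 6202
→ [3228, 10206, 6144, 3705, 6202]
— Period 2 —
Births: 6144 × 0.55 = 3379  |  3705 × 0.367 = 1360 → 4739
Group 2: 3228 × 0.972 = 3138
Group 3: 10206 × 0.96 = 9798
Group 4: 6144 × 0.975 = 5990
Group 5: 3705 × 0.954 + 6202 × 0.338 = 3535 + 2096 = 5631
→ [4739, 3138, 9798, 5990, 5631]
Total after period 2: 4739 + 3138 + 9798 + 5990 + 5631 = 29296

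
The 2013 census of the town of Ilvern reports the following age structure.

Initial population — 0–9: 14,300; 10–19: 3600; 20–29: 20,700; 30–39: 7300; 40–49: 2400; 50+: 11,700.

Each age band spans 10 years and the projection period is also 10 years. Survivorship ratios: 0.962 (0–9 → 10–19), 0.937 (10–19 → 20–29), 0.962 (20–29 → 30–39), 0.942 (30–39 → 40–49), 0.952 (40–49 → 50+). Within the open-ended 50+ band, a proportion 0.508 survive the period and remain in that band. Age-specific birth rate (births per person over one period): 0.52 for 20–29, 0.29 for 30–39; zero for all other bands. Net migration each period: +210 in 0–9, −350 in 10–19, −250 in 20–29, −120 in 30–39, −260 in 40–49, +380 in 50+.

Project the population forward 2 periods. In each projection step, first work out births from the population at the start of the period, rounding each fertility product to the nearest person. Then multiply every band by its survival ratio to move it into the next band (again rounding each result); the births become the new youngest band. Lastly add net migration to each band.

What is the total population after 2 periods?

64451

Call the groups 1 to 6, youngest first.
Period 1:
Births: 20700 × 0.52 = 10764 ; 7300 × 0.29 = 2117 — total 12881
Group 2: 14300 × 0.962 = 13757
Group 3: 3600 × 0.937 = 3373
Group 4: 20700 × 0.962 = 19913
Group 5: 7300 × 0.942 = 6877
Group 6: 2400 × 0.952 + 11700 × 0.508 = 2285 + 5944 = 8229
Net migration: Group 1 + 210 → 13091; Group 2 − 350 → 13407; Group 3 − 250 → 3123; Group 4 − 120 → 19793; Group 5 − 260 → 6617; Group 6 + 380 → 8609
→ [13091, 13407, 3123, 19793, 6617, 8609]
Period 2:
Births: 3123 × 0.52 = 1624 ; 19793 × 0.29 = 5740 — total 7364
Group 2: 13091 × 0.962 = 12594
Group 3: 13407 × 0.937 = 12562
Group 4: 3123 × 0.962 = 3004
Group 5: 19793 × 0.942 = 18645
Group 6: 6617 × 0.952 + 8609 × 0.508 = 6299 + 4373 = 10672
Net migration: Group 1 + 210 → 7574; Group 2 − 350 → 12244; Group 3 − 250 → 12312; Group 4 − 120 → 2884; Group 5 − 260 → 18385; Group 6 + 380 → 11052
→ [7574, 12244, 12312, 2884, 18385, 11052]
Total after period 2: 7574 + 12244 + 12312 + 2884 + 18385 + 11052 = 64451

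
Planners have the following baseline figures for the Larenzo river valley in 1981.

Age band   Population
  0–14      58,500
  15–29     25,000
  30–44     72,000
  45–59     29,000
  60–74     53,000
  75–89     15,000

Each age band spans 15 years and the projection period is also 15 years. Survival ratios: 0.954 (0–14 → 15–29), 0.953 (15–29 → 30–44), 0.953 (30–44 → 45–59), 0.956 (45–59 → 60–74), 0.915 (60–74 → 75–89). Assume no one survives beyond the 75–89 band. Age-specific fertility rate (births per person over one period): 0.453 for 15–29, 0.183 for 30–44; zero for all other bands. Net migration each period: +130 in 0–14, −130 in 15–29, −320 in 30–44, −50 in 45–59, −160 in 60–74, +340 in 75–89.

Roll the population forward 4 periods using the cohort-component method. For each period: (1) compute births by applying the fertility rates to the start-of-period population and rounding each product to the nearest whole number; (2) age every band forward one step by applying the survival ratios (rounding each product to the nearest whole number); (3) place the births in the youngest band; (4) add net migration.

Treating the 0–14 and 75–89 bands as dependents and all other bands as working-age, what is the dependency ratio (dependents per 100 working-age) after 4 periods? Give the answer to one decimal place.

32.0

Call the groups 1 to 6, youngest first.
After projecting period 1:
Births: 25000 × 0.453 = 11325, 72000 × 0.183 = 13176 — total 24501
Group 2: 58500 × 0.954 = 55809
Group 3: 25000 × 0.953 = 23825
Group 4: 72000 × 0.953 = 68616
Group 5: 29000 × 0.956 = 27724
Group 6: 53000 × 0.915 = 48495
Net migration: Group 1 + 130 → 24631; Group 2 − 130 → 55679; Group 3 − 320 → 23505; Group 4 − 50 → 68566; Group 5 − 160 → 27564; Group 6 + 340 → 48835
Giving 24631 / 55679 / 23505 / 68566 / 27564 / 48835.
After projecting period 2:
Births: 55679 × 0.453 = 25223, 23505 × 0.183 = 4301 — total 29524
Group 2: 24631 × 0.954 = 23498
Group 3: 55679 × 0.953 = 53062
Group 4: 23505 × 0.953 = 22400
Group 5: 68566 × 0.956 = 65549
Group 6: 27564 × 0.915 = 25221
Net migration: Group 1 + 130 → 29654; Group 2 − 130 → 23368; Group 3 − 320 → 52742; Group 4 − 50 → 22350; Group 5 − 160 → 65389; Group 6 + 340 → 25561
Giving 29654 / 23368 / 52742 / 22350 / 65389 / 25561.
After projecting period 3:
Births: 23368 × 0.453 = 10586, 52742 × 0.183 = 9652 — total 20238
Group 2: 29654 × 0.954 = 28290
Group 3: 23368 × 0.953 = 22270
Group 4: 52742 × 0.953 = 50263
Group 5: 22350 × 0.956 = 21367
Group 6: 65389 × 0.915 = 59831
Net migration: Group 1 + 130 → 20368; Group 2 − 130 → 28160; Group 3 − 320 → 21950; Group 4 − 50 → 50213; Group 5 − 160 → 21207; Group 6 + 340 → 60171
Giving 20368 / 28160 / 21950 / 50213 / 21207 / 60171.
After projecting period 4:
Births: 28160 × 0.453 = 12756, 21950 × 0.183 = 4017 — total 16773
Group 2: 20368 × 0.954 = 19431
Group 3: 28160 × 0.953 = 26836
Group 4: 21950 × 0.953 = 20918
Group 5: 50213 × 0.956 = 48004
Group 6: 21207 × 0.915 = 19404
Net migration: Group 1 + 130 → 16903; Group 2 − 130 → 19301; Group 3 − 320 → 26516; Group 4 − 50 → 20868; Group 5 − 160 → 47844; Group 6 + 340 → 19744
Giving 16903 / 19301 / 26516 / 20868 / 47844 / 19744.
Dependents (band 0–14 + band 75–89) = 16903 + 19744 = 36647; working-age = 114529; ratio = 36647/114529 × 100 = 32.0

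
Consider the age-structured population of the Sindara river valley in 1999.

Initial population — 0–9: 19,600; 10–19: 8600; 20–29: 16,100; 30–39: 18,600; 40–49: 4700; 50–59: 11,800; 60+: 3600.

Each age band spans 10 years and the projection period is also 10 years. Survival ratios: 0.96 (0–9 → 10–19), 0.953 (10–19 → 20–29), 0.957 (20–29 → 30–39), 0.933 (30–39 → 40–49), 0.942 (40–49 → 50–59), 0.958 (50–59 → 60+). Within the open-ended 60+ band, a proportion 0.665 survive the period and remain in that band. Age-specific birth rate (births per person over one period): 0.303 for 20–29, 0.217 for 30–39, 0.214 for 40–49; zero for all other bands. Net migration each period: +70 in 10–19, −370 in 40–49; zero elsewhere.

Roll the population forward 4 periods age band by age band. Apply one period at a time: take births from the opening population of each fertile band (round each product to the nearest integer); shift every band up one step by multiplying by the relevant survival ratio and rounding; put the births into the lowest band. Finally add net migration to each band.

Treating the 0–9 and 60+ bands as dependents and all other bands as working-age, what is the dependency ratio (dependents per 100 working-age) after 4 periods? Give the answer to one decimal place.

74.2

Let group 1 be 0–9 through group 7 = 60+.
— Period 1 —
Births: 16100 × 0.303 = 4878 ; 18600 × 0.217 = 4036 ; 4700 × 0.214 = 1006 ⇒ total 9920
Group 2: 19600 × 0.96 = 18816
Group 3: 8600 × 0.953 = 8196
Group 4: 16100 × 0.957 = 15408
Group 5: 18600 × 0.933 = 17354
Group 6: 4700 × 0.942 = 4427
Group 7: 11800 × 0.958 + 3600 × 0.665 = 11304 + 2394 = 13698
Net migration: Group 2 + 70 → 18886; Group 5 − 370 → 16984
→ [9920, 18886, 8196, 15408, 16984, 4427, 13698]
— Period 2 —
Births: 8196 × 0.303 = 2483 ; 15408 × 0.217 = 3344 ; 16984 × 0.214 = 3635 ⇒ total 9462
Group 2: 9920 × 0.96 = 9523
Group 3: 18886 × 0.953 = 17998
Group 4: 8196 × 0.957 = 7844
Group 5: 15408 × 0.933 = 14376
Group 6: 16984 × 0.942 = 15999
Group 7: 4427 × 0.958 + 13698 × 0.665 = 4241 + 9109 = 13350
Net migration: Group 2 + 70 → 9593; Group 5 − 370 → 14006
→ [9462, 9593, 17998, 7844, 14006, 15999, 13350]
— Period 3 —
Births: 17998 × 0.303 = 5453 ; 7844 × 0.217 = 1702 ; 14006 × 0.214 = 2997 ⇒ total 10152
Group 2: 9462 × 0.96 = 9084
Group 3: 9593 × 0.953 = 9142
Group 4: 17998 × 0.957 = 17224
Group 5: 7844 × 0.933 = 7318
Group 6: 14006 × 0.942 = 13194
Group 7: 15999 × 0.958 + 13350 × 0.665 = 15327 + 8878 = 24205
Net migration: Group 2 + 70 → 9154; Group 5 − 370 → 6948
→ [10152, 9154, 9142, 17224, 6948, 13194, 24205]
— Period 4 —
Births: 9142 × 0.303 = 2770 ; 17224 × 0.217 = 3738 ; 6948 × 0.214 = 1487 ⇒ total 7995
Group 2: 10152 × 0.96 = 9746
Group 3: 9154 × 0.953 = 8724
Group 4: 9142 × 0.957 = 8749
Group 5: 17224 × 0.933 = 16070
Group 6: 6948 × 0.942 = 6545
Group 7: 13194 × 0.958 + 24205 × 0.665 = 12640 + 16096 = 28736
Net migration: Group 2 + 70 → 9816; Group 5 − 370 → 15700
→ [7995, 9816, 8724, 8749, 15700, 6545, 28736]
Dependents (band 0–9 + band 60+) = 7995 + 28736 = 36731; working-age = 49534; ratio = 36731/49534 × 100 = 74.2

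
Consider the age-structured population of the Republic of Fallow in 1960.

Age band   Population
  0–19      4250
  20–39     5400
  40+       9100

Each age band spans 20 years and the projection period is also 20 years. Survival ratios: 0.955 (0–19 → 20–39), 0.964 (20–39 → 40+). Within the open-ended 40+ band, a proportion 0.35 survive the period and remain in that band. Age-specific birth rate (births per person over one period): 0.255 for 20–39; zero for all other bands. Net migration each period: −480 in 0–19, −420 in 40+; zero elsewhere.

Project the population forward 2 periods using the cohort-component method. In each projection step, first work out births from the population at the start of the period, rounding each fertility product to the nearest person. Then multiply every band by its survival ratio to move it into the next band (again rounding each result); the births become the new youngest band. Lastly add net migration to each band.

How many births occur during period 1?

1377

Period 1.
Births: 5400 × 0.255 = 1377
20–39: 4250 × 0.955 = 4059
40+: 5400 × 0.964 + 9100 × 0.35 = 5206 + 3185 = 8391
Net migration: 0–19 − 480 → 897; 40+ − 420 → 7971
Giving 897 / 4059 / 7971.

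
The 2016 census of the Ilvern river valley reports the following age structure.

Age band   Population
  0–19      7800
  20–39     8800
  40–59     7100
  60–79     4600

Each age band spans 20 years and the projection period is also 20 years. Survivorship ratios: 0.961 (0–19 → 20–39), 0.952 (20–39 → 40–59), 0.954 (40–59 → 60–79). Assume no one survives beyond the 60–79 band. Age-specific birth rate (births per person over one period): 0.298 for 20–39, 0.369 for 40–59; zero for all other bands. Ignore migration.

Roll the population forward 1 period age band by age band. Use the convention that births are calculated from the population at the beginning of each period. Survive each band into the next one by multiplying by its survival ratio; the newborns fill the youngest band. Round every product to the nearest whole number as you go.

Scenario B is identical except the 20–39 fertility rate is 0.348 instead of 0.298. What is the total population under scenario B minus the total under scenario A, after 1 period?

After projecting period 1:
Births: 8800 × 0.298 = 2622  |  7100 × 0.369 = 2620 → 5242
20–39: 7800 × 0.961 = 7496
40–59: 8800 × 0.952 = 8378
60–79: 7100 × 0.954 = 6773
Population now: 0–19=5242, 20–39=7496, 40–59=8378, 60–79=6773
Scenario A total after 1 period: 27889
Scenario B projection —
After projecting period 1:
Births: 8800 × 0.348 = 3062  |  7100 × 0.369 = 2620 → 5682
20–39: 7800 × 0.961 = 7496
40–59: 8800 × 0.952 = 8378
60–79: 7100 × 0.954 = 6773
Population now: 0–19=5682, 20–39=7496, 40–59=8378, 60–79=6773
Scenario B total after 1 period: 28329
Difference B − A = 28329 − 27889 = 440

440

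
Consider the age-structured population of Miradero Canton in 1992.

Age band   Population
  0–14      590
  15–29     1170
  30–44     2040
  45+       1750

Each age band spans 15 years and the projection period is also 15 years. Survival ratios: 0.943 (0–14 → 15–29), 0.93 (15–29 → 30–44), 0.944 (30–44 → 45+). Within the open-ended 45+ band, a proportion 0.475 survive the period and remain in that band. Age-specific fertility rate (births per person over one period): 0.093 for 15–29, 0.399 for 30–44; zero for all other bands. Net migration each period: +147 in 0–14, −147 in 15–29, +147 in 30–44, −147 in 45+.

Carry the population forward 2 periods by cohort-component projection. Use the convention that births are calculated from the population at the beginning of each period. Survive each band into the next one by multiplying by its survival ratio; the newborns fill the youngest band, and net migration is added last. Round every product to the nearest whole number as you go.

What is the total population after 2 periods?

4326

(Groups numbered youngest = 1 to oldest = 4.)
Period 1.
Births: 1170 × 0.093 = 109 ; 2040 × 0.399 = 814 ⇒ total 923
Group 2: 590 × 0.943 = 556
Group 3: 1170 × 0.93 = 1088
Group 4: 2040 × 0.944 + 1750 × 0.475 = 1926 + 831 = 2757
Net migration: Group 1 + 147 → 1070; Group 2 − 147 → 409; Group 3 + 147 → 1235; Group 4 − 147 → 2610
Population now: 0–14=1070, 15–29=409, 30–44=1235, 45+=2610
Period 2.
Births: 409 × 0.093 = 38 ; 1235 × 0.399 = 493 ⇒ total 531
Group 2: 1070 × 0.943 = 1009
Group 3: 409 × 0.93 = 380
Group 4: 1235 × 0.944 + 2610 × 0.475 = 1166 + 1240 = 2406
Net migration: Group 1 + 147 → 678; Group 2 − 147 → 862; Group 3 + 147 → 527; Group 4 − 147 → 2259
Population now: 0–14=678, 15–29=862, 30–44=527, 45+=2259
Total after period 2: 678 + 862 + 527 + 2259 = 4326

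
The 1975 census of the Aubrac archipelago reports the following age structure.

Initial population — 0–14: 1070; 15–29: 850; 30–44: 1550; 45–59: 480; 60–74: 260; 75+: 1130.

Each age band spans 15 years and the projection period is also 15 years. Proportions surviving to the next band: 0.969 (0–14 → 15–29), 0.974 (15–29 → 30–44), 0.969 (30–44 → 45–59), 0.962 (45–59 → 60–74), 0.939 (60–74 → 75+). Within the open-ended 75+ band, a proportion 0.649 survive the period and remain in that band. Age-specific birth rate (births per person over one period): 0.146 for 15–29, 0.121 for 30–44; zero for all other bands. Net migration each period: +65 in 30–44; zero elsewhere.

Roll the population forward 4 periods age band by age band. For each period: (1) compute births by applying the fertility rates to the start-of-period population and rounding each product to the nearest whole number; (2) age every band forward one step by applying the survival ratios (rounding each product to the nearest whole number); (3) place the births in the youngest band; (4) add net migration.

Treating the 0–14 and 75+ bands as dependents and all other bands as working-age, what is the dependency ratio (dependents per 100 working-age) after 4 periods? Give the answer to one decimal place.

119.9

Call the groups 1 to 6, youngest first.
After projecting period 1:
Births: 850 × 0.146 = 124, 1550 × 0.121 = 188 — total 312
Group 2: 1070 × 0.969 = 1037
Group 3: 850 × 0.974 = 828
Group 4: 1550 × 0.969 = 1502
Group 5: 480 × 0.962 = 462
Group 6: 260 × 0.939 + 1130 × 0.649 = 244 + 733 = 977
Net migration: Group 3 + 65 → 893
→ [312, 1037, 893, 1502, 462, 977]
After projecting period 2:
Births: 1037 × 0.146 = 151, 893 × 0.121 = 108 — total 259
Group 2: 312 × 0.969 = 302
Group 3: 1037 × 0.974 = 1010
Group 4: 893 × 0.969 = 865
Group 5: 1502 × 0.962 = 1445
Group 6: 462 × 0.939 + 977 × 0.649 = 434 + 634 = 1068
Net migration: Group 3 + 65 → 1075
→ [259, 302, 1075, 865, 1445, 1068]
After projecting period 3:
Births: 302 × 0.146 = 44, 1075 × 0.121 = 130 — total 174
Group 2: 259 × 0.969 = 251
Group 3: 302 × 0.974 = 294
Group 4: 1075 × 0.969 = 1042
Group 5: 865 × 0.962 = 832
Group 6: 1445 × 0.939 + 1068 × 0.649 = 1357 + 693 = 2050
Net migration: Group 3 + 65 → 359
→ [174, 251, 359, 1042, 832, 2050]
After projecting period 4:
Births: 251 × 0.146 = 37, 359 × 0.121 = 43 — total 80
Group 2: 174 × 0.969 = 169
Group 3: 251 × 0.974 = 244
Group 4: 359 × 0.969 = 348
Group 5: 1042 × 0.962 = 1002
Group 6: 832 × 0.939 + 2050 × 0.649 = 781 + 1330 = 2111
Net migration: Group 3 + 65 → 309
→ [80, 169, 309, 348, 1002, 2111]
Dependents (band 0–14 + band 75+) = 80 + 2111 = 2191; working-age = 1828; ratio = 2191/1828 × 100 = 119.9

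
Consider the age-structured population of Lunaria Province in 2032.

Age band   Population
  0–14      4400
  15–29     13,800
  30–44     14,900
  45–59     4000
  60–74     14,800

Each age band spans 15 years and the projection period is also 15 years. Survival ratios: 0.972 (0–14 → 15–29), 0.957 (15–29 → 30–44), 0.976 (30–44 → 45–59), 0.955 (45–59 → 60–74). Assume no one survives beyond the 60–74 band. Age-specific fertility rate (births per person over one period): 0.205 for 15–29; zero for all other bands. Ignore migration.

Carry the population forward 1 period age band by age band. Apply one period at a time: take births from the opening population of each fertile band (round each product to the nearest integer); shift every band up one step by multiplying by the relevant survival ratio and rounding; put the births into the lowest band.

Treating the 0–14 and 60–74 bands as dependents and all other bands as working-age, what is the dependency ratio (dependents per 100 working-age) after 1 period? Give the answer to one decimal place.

20.8

Call the groups 1 to 5, youngest first.
Period 1:
Births: 13800 × 0.205 = 2829
Group 2: 4400 × 0.972 = 4277
Group 3: 13800 × 0.957 = 13207
Group 4: 14900 × 0.976 = 14542
Group 5: 4000 × 0.955 = 3820
End of period: [2829, 4277, 13207, 14542, 3820]
Dependents (band 0–14 + band 60–74) = 2829 + 3820 = 6649; working-age = 32026; ratio = 6649/32026 × 100 = 20.8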